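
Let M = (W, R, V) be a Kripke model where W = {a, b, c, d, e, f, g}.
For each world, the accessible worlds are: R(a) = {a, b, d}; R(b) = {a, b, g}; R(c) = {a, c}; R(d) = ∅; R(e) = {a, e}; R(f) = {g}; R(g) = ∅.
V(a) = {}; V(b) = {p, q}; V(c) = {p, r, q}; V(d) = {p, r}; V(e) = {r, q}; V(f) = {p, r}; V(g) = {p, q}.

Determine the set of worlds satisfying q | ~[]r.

a, b, c, e, f, g

Recall that []ψ holds at a world iff ψ holds at every accessible world, and <>ψ holds iff ψ holds at some accessible world.
Let φ = q | ~[]r. Evaluate φ at each world:
  a (successors {a, b, d}): φ is true.
  b (successors {a, b, g}): φ is true.
  c (successors {a, c}): φ is true.
  d (successors ∅): φ is false.
  e (successors {a, e}): φ is true.
  f (successors {g}): φ is true.
  g (successors ∅): φ is true.
For instance, at e:
  At e: q is true, ~[]r is true, so q | ~[]r is true.
    At e: []r is false, so ~[]r is true.
      At e: []r requires r at every successor {a, e}.
        r fails at a, so []r is false at e.
Satisfying worlds: {a, b, c, e, f, g}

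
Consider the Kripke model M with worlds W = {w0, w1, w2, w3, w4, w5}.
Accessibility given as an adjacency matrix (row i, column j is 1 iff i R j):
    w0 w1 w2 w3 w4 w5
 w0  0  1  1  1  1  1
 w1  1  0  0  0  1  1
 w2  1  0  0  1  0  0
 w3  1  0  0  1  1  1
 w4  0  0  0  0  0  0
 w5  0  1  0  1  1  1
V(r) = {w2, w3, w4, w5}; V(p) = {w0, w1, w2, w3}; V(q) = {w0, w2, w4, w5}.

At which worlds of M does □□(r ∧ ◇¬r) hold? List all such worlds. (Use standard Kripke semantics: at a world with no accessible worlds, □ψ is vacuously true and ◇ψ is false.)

w4

Let φ = □□(r ∧ ◇¬r). Evaluate φ at each world:
  w0 (successors {w1, w2, w3, w4, w5}): φ is false.
  w1 (successors {w0, w4, w5}): φ is false.
  w2 (successors {w0, w3}): φ is false.
  w3 (successors {w0, w3, w4, w5}): φ is false.
  w4 (successors ∅): φ is true.
  w5 (successors {w1, w3, w4, w5}): φ is false.
For instance, at w1:
  At w1: □□(r ∧ ◇¬r) requires □(r ∧ ◇¬r) at every successor {w0, w4, w5}.
    □(r ∧ ◇¬r) fails at w0, so □□(r ∧ ◇¬r) is false at w1.
      At w0: □(r ∧ ◇¬r) requires r ∧ ◇¬r at every successor {w1, w2, w3, w4, w5}.
        r ∧ ◇¬r fails at w1, so □(r ∧ ◇¬r) is false at w0.
Satisfying worlds: {w4}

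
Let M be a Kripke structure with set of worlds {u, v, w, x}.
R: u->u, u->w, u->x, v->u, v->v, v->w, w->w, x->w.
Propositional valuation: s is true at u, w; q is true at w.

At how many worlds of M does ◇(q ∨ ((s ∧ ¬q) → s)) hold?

Recall that ◇ψ holds at a world iff ψ holds at some accessible world.
Let φ = ◇(q ∨ ((s ∧ ¬q) → s)). Evaluate φ at each world:
  u (successors {u, w, x}): φ is true.
  v (successors {u, v, w}): φ is true.
  w (successors {w}): φ is true.
  x (successors {w}): φ is true.
For instance, at v:
  At v: ◇(q ∨ ((s ∧ ¬q) → s)) requires q ∨ ((s ∧ ¬q) → s) at some successor in {u, v, w}.
    q ∨ ((s ∧ ¬q) → s) holds at u, so ◇(q ∨ ((s ∧ ¬q) → s)) is true at v.
Satisfying worlds: {u, v, w, x}

4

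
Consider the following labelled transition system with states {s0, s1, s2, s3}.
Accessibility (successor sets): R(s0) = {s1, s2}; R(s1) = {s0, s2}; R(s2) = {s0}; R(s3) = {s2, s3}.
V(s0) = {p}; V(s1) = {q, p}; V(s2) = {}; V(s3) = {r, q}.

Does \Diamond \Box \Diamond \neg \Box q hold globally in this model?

Recall that \Box ψ holds at a world iff ψ holds at every accessible world, and \Diamond ψ holds iff ψ holds at some accessible world.
Let φ = \Diamond \Box \Diamond \neg \Box q. Evaluate φ at each world:
  s0 (successors {s1, s2}): φ is true.
  s1 (successors {s0, s2}): φ is true.
  s2 (successors {s0}): φ is true.
  s3 (successors {s2, s3}): φ is true.
For instance, at s2:
  At s2: \Diamond \Box \Diamond \neg \Box q requires \Box \Diamond \neg \Box q at some successor in {s0}.
    \Box \Diamond \neg \Box q holds at s0, so \Diamond \Box \Diamond \neg \Box q is true at s2.
      At s0: \Box \Diamond \neg \Box q requires \Diamond \neg \Box q at every successor {s1, s2}.
        At s1: \Diamond \neg \Box q is true.
        At s2: \Diamond \neg \Box q is true.
      So \Box \Diamond \neg \Box q is true at s0.

Yes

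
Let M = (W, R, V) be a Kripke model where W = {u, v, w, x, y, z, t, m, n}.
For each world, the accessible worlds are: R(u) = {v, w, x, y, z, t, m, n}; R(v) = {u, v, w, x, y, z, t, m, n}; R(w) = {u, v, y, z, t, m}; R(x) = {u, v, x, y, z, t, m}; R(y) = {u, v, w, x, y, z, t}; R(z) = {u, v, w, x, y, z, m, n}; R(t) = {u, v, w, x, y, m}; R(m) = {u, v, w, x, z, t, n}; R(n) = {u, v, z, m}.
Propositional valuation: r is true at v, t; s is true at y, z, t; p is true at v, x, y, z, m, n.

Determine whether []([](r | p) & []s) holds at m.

No

At m: []([](r | p) & []s) requires [](r | p) & []s at every successor {u, v, w, x, z, t, n}.
  [](r | p) & []s fails at u, so []([](r | p) & []s) is false at m.
    At u: [](r | p) is false, []s is false, so [](r | p) & []s is false.
      At u: [](r | p) requires r | p at every successor {v, w, x, y, z, t, m, n}.
        r | p fails at w, so [](r | p) is false at u.
      At u: []s requires s at every successor {v, w, x, y, z, t, m, n}.
        s fails at v, so []s is false at u.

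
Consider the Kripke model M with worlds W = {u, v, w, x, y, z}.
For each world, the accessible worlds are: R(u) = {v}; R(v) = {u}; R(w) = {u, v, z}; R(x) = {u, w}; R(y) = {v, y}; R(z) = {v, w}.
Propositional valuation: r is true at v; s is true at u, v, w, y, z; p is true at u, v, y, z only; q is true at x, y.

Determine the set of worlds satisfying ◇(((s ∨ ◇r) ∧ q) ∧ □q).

Recall that □ψ holds at a world iff ψ holds at every accessible world, and ◇ψ holds iff ψ holds at some accessible world.
Let φ = ◇(((s ∨ ◇r) ∧ q) ∧ □q). Evaluate φ at each world:
  u (successors {v}): φ is false.
  v (successors {u}): φ is false.
  w (successors {u, v, z}): φ is false.
  x (successors {u, w}): φ is false.
  y (successors {v, y}): φ is false.
  z (successors {v, w}): φ is false.
For instance, at v:
  At v: ◇(((s ∨ ◇r) ∧ q) ∧ □q) requires ((s ∨ ◇r) ∧ q) ∧ □q at some successor in {u}.
    At u: ((s ∨ ◇r) ∧ q) ∧ □q is false.
  So ◇(((s ∨ ◇r) ∧ q) ∧ □q) is false at v.
Satisfying worlds: none.

none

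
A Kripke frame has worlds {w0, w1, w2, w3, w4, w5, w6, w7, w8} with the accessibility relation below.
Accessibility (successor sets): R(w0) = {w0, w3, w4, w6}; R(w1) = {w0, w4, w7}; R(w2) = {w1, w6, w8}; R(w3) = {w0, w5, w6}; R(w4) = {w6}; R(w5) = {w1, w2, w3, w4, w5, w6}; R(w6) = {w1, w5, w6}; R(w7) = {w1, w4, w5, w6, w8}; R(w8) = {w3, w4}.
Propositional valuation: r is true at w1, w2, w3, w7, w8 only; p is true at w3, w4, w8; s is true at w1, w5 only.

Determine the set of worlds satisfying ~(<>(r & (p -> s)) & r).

Let φ = ~(<>(r & (p -> s)) & r). Evaluate φ at each world:
  w0 (successors {w0, w3, w4, w6}): φ is true.
  w1 (successors {w0, w4, w7}): φ is false.
  w2 (successors {w1, w6, w8}): φ is false.
  w3 (successors {w0, w5, w6}): φ is true.
  w4 (successors {w6}): φ is true.
  w5 (successors {w1, w2, w3, w4, w5, w6}): φ is true.
  w6 (successors {w1, w5, w6}): φ is true.
  w7 (successors {w1, w4, w5, w6, w8}): φ is false.
  w8 (successors {w3, w4}): φ is true.
For instance, at w3:
  At w3: <>(r & (p -> s)) & r is false, so ~(<>(r & (p -> s)) & r) is true.
    At w3: <>(r & (p -> s)) is false, r is true, so <>(r & (p -> s)) & r is false.
      At w3: <>(r & (p -> s)) requires r & (p -> s) at some successor in {w0, w5, w6}.
        At w0: r & (p -> s) is false.
        At w5: r & (p -> s) is false.
        At w6: r & (p -> s) is false.
      So <>(r & (p -> s)) is false at w3.
Satisfying worlds: {w0, w3, w4, w5, w6, w8}

w0, w3, w4, w5, w6, w8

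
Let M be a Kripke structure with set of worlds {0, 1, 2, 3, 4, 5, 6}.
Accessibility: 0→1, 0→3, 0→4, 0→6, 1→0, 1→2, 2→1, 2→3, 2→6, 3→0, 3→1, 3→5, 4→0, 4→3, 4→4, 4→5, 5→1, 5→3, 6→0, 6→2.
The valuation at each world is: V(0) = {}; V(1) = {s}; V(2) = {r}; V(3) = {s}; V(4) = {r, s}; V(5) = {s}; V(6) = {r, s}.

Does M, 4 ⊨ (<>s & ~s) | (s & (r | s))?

At 4: <>s & ~s is false, s & (r | s) is true, so (<>s & ~s) | (s & (r | s)) is true.
  At 4: <>s is true, ~s is false, so <>s & ~s is false.
    At 4: <>s requires s at some successor in {0, 3, 4, 5}.
      s holds at 3, so <>s is true at 4.

Yes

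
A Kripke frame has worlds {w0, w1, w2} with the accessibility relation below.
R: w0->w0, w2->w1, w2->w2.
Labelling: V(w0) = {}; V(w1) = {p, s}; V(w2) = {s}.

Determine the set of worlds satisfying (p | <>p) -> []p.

Recall that []ψ holds at a world iff ψ holds at every accessible world, and <>ψ holds iff ψ holds at some accessible world.
Let φ = (p | <>p) -> []p. Evaluate φ at each world:
  w0 (successors {w0}): φ is true.
  w1 (successors ∅): φ is true.
  w2 (successors {w1, w2}): φ is false.
For instance, at w0:
  At w0: p | <>p is false, []p is false, so (p | <>p) -> []p is true.
    At w0: p is false, <>p is false, so p | <>p is false.
      At w0: <>p requires p at some successor in {w0}.
        At w0: p is false.
      So <>p is false at w0.
    At w0: []p requires p at every successor {w0}.
      p fails at w0, so []p is false at w0.
Satisfying worlds: {w0, w1}

w0, w1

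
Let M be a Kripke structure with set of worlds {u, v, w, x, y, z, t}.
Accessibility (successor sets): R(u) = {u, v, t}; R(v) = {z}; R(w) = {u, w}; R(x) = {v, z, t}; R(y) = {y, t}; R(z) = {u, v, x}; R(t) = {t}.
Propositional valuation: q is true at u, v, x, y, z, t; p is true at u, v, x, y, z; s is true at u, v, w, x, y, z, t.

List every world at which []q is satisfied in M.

u, v, x, y, z, t

Recall that []ψ holds at a world iff ψ holds at every accessible world, and <>ψ holds iff ψ holds at some accessible world.
Let φ = []q. Evaluate φ at each world:
  u (successors {u, v, t}): φ is true.
  v (successors {z}): φ is true.
  w (successors {u, w}): φ is false.
  x (successors {v, z, t}): φ is true.
  y (successors {y, t}): φ is true.
  z (successors {u, v, x}): φ is true.
  t (successors {t}): φ is true.
For instance, at y:
  At y: []q requires q at every successor {y, t}.
    At y: q is true.
    At t: q is true.
  So []q is true at y.
Satisfying worlds: {u, v, x, y, z, t}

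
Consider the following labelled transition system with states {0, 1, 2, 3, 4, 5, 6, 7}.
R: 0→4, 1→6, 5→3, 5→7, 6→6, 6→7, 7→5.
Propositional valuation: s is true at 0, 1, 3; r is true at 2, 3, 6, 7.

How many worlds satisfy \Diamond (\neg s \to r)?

Let φ = \Diamond (\neg s \to r). Evaluate φ at each world:
  0 (successors {4}): φ is false.
  1 (successors {6}): φ is true.
  2 (successors ∅): φ is false.
  3 (successors ∅): φ is false.
  4 (successors ∅): φ is false.
  5 (successors {3, 7}): φ is true.
  6 (successors {6, 7}): φ is true.
  7 (successors {5}): φ is false.
For instance, at 0:
  At 0: \Diamond (\neg s \to r) requires \neg s \to r at some successor in {4}.
    At 4: \neg s \to r is false.
  So \Diamond (\neg s \to r) is false at 0.
Satisfying worlds: {1, 5, 6}

3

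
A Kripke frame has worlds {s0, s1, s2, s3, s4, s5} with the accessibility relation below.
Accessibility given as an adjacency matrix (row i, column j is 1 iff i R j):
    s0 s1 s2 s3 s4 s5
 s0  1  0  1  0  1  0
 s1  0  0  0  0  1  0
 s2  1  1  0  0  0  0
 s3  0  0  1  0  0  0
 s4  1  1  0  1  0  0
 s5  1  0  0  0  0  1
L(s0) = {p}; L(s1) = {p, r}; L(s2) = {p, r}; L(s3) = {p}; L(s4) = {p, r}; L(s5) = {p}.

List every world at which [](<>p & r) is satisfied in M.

Let φ = [](<>p & r). Evaluate φ at each world:
  s0 (successors {s0, s2, s4}): φ is false.
  s1 (successors {s4}): φ is true.
  s2 (successors {s0, s1}): φ is false.
  s3 (successors {s2}): φ is true.
  s4 (successors {s0, s1, s3}): φ is false.
  s5 (successors {s0, s5}): φ is false.
For instance, at s0:
  At s0: [](<>p & r) requires <>p & r at every successor {s0, s2, s4}.
    <>p & r fails at s0, so [](<>p & r) is false at s0.
      At s0: <>p is true, r is false, so <>p & r is false.
Satisfying worlds: {s1, s3}

s1, s3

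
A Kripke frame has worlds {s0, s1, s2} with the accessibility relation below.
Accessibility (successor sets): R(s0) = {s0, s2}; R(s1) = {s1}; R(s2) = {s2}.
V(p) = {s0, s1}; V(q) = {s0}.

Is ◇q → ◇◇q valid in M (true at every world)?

Yes

Recall that ◇ψ holds at a world iff ψ holds at some accessible world.
Let φ = ◇q → ◇◇q. Evaluate φ at each world:
  s0 (successors {s0, s2}): φ is true.
  s1 (successors {s1}): φ is true.
  s2 (successors {s2}): φ is true.
For instance, at s2:
  At s2: ◇q is false, ◇◇q is false, so ◇q → ◇◇q is true.
    At s2: ◇q requires q at some successor in {s2}.
      At s2: q is false.
    So ◇q is false at s2.
    At s2: ◇◇q requires ◇q at some successor in {s2}.
      At s2: ◇q is false.
    So ◇◇q is false at s2.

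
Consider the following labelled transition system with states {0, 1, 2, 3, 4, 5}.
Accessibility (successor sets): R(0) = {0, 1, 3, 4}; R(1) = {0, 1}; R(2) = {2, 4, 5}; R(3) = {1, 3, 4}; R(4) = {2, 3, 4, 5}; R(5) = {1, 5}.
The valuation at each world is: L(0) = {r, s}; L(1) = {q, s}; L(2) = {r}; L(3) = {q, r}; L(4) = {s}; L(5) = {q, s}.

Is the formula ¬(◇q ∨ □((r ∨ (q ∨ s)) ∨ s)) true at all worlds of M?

No

Let φ = ¬(◇q ∨ □((r ∨ (q ∨ s)) ∨ s)). Evaluate φ at each world:
  0 (successors {0, 1, 3, 4}): φ is false.
  1 (successors {0, 1}): φ is false.
  2 (successors {2, 4, 5}): φ is false.
  3 (successors {1, 3, 4}): φ is false.
  4 (successors {2, 3, 4, 5}): φ is false.
  5 (successors {1, 5}): φ is false.
Detail at 0 (counterexample):
  At 0: ◇q ∨ □((r ∨ (q ∨ s)) ∨ s) is true, so ¬(◇q ∨ □((r ∨ (q ∨ s)) ∨ s)) is false.
    At 0: ◇q is true, □((r ∨ (q ∨ s)) ∨ s) is true, so ◇q ∨ □((r ∨ (q ∨ s)) ∨ s) is true.
      At 0: ◇q requires q at some successor in {0, 1, 3, 4}.
        q holds at 1, so ◇q is true at 0.
      At 0: □((r ∨ (q ∨ s)) ∨ s) requires (r ∨ (q ∨ s)) ∨ s at every successor {0, 1, 3, 4}.
        At 0: (r ∨ (q ∨ s)) ∨ s is true.
        At 1: (r ∨ (q ∨ s)) ∨ s is true.
        At 3: (r ∨ (q ∨ s)) ∨ s is true.
        At 4: (r ∨ (q ∨ s)) ∨ s is true.
      So □((r ∨ (q ∨ s)) ∨ s) is true at 0.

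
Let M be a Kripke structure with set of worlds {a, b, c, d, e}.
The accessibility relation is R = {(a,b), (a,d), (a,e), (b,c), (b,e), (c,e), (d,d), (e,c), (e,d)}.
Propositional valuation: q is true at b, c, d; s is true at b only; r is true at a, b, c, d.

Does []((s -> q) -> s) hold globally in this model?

No

Let φ = []((s -> q) -> s). Evaluate φ at each world:
  a (successors {b, d, e}): φ is false.
  b (successors {c, e}): φ is false.
  c (successors {e}): φ is false.
  d (successors {d}): φ is false.
  e (successors {c, d}): φ is false.
Detail at a (counterexample):
  At a: []((s -> q) -> s) requires (s -> q) -> s at every successor {b, d, e}.
    (s -> q) -> s fails at d, so []((s -> q) -> s) is false at a.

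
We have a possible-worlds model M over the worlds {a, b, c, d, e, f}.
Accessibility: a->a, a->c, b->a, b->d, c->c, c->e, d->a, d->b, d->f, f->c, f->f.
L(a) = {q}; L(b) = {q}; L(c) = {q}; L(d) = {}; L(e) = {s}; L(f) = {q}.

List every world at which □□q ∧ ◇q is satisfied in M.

b

Recall that □ψ holds at a world iff ψ holds at every accessible world, and ◇ψ holds iff ψ holds at some accessible world.
Let φ = □□q ∧ ◇q. Evaluate φ at each world:
  a (successors {a, c}): φ is false.
  b (successors {a, d}): φ is true.
  c (successors {c, e}): φ is false.
  d (successors {a, b, f}): φ is false.
  e (successors ∅): φ is false.
  f (successors {c, f}): φ is false.
For instance, at a:
  At a: □□q is false, ◇q is true, so □□q ∧ ◇q is false.
    At a: □□q requires □q at every successor {a, c}.
      □q fails at c, so □□q is false at a.
    At a: ◇q requires q at some successor in {a, c}.
      q holds at a, so ◇q is true at a.
Satisfying worlds: {b}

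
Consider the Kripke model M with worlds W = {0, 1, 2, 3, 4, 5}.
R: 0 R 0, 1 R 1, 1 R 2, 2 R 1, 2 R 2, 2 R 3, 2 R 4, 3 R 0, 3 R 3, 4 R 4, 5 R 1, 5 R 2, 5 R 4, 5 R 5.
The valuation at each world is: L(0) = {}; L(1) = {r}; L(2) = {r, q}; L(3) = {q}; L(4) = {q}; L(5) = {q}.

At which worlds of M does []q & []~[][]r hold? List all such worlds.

Let φ = []q & []~[][]r. Evaluate φ at each world:
  0 (successors {0}): φ is false.
  1 (successors {1, 2}): φ is false.
  2 (successors {1, 2, 3, 4}): φ is false.
  3 (successors {0, 3}): φ is false.
  4 (successors {4}): φ is true.
  5 (successors {1, 2, 4, 5}): φ is false.
For instance, at 3:
  At 3: []q is false, []~[][]r is true, so []q & []~[][]r is false.
    At 3: []q requires q at every successor {0, 3}.
      q fails at 0, so []q is false at 3.
    At 3: []~[][]r requires ~[][]r at every successor {0, 3}.
      At 0: ~[][]r is true.
      At 3: ~[][]r is true.
    So []~[][]r is true at 3.
Satisfying worlds: {4}

4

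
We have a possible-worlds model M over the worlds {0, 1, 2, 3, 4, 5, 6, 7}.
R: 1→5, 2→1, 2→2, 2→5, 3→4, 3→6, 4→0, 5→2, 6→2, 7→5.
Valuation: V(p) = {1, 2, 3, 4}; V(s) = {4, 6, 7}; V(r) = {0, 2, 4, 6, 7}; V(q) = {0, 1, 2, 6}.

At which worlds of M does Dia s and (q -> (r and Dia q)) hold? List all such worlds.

3

Let φ = Dia s and (q -> (r and Dia q)). Evaluate φ at each world:
  0 (successors ∅): φ is false.
  1 (successors {5}): φ is false.
  2 (successors {1, 2, 5}): φ is false.
  3 (successors {4, 6}): φ is true.
  4 (successors {0}): φ is false.
  5 (successors {2}): φ is false.
  6 (successors {2}): φ is false.
  7 (successors {5}): φ is false.
For instance, at 3:
  At 3: Dia s is true, q -> (r and Dia q) is true, so Dia s and (q -> (r and Dia q)) is true.
    At 3: Dia s requires s at some successor in {4, 6}.
      s holds at 4, so Dia s is true at 3.
    At 3: q is false, r and Dia q is false, so q -> (r and Dia q) is true.
      At 3: r is false, Dia q is true, so r and Dia q is false.
Satisfying worlds: {3}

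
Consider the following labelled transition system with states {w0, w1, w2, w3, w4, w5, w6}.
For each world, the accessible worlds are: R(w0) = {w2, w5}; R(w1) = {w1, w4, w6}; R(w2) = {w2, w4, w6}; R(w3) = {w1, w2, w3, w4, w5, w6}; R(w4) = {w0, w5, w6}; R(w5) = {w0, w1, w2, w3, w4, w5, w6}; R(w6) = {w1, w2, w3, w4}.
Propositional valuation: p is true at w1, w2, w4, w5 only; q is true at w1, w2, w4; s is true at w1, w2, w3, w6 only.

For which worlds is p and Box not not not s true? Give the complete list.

none

Recall that Box ψ holds at a world iff ψ holds at every accessible world, and Dia ψ holds iff ψ holds at some accessible world.
Let φ = p and Box not not not s. Evaluate φ at each world:
  w0 (successors {w2, w5}): φ is false.
  w1 (successors {w1, w4, w6}): φ is false.
  w2 (successors {w2, w4, w6}): φ is false.
  w3 (successors {w1, w2, w3, w4, w5, w6}): φ is false.
  w4 (successors {w0, w5, w6}): φ is false.
  w5 (successors {w0, w1, w2, w3, w4, w5, w6}): φ is false.
  w6 (successors {w1, w2, w3, w4}): φ is false.
For instance, at w6:
  At w6: p is false, Box not not not s is false, so p and Box not not not s is false.
    At w6: Box not not not s requires not not not s at every successor {w1, w2, w3, w4}.
      not not not s fails at w1, so Box not not not s is false at w6.
Satisfying worlds: none.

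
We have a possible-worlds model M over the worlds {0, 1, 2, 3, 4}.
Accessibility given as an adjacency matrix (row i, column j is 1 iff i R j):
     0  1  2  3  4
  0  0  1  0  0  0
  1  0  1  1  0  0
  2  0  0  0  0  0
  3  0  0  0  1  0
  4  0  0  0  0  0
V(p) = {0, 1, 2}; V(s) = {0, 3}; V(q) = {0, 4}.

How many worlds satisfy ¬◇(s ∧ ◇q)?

Let φ = ¬◇(s ∧ ◇q). Evaluate φ at each world:
  0 (successors {1}): φ is true.
  1 (successors {1, 2}): φ is true.
  2 (successors ∅): φ is true.
  3 (successors {3}): φ is true.
  4 (successors ∅): φ is true.
For instance, at 1:
  At 1: ◇(s ∧ ◇q) is false, so ¬◇(s ∧ ◇q) is true.
    At 1: ◇(s ∧ ◇q) requires s ∧ ◇q at some successor in {1, 2}.
      At 1: s ∧ ◇q is false.
      At 2: s ∧ ◇q is false.
    So ◇(s ∧ ◇q) is false at 1.
Satisfying worlds: {0, 1, 2, 3, 4}

5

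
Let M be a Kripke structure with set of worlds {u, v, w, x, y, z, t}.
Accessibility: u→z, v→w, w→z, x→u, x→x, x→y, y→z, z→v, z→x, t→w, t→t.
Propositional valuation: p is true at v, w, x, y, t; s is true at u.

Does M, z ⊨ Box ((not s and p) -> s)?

No

At z: Box ((not s and p) -> s) requires (not s and p) -> s at every successor {v, x}.
  (not s and p) -> s fails at v, so Box ((not s and p) -> s) is false at z.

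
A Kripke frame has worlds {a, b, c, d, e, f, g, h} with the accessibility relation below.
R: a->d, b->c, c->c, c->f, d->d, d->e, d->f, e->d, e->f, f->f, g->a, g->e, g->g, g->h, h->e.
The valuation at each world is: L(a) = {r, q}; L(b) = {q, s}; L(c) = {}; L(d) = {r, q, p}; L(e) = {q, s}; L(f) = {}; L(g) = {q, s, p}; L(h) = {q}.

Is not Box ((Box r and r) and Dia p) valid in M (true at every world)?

Yes

Recall that Box ψ holds at a world iff ψ holds at every accessible world, and Dia ψ holds iff ψ holds at some accessible world.
Let φ = not Box ((Box r and r) and Dia p). Evaluate φ at each world:
  a (successors {d}): φ is true.
  b (successors {c}): φ is true.
  c (successors {c, f}): φ is true.
  d (successors {d, e, f}): φ is true.
  e (successors {d, f}): φ is true.
  f (successors {f}): φ is true.
  g (successors {a, e, g, h}): φ is true.
  h (successors {e}): φ is true.
For instance, at h:
  At h: Box ((Box r and r) and Dia p) is false, so not Box ((Box r and r) and Dia p) is true.
    At h: Box ((Box r and r) and Dia p) requires (Box r and r) and Dia p at every successor {e}.
      (Box r and r) and Dia p fails at e, so Box ((Box r and r) and Dia p) is false at h.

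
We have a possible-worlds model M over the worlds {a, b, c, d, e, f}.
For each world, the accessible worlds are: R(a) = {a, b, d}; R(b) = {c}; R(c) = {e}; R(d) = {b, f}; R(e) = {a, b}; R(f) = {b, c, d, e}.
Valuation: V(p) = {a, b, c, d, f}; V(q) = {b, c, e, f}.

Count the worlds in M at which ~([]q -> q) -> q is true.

Let φ = ~([]q -> q) -> q. Evaluate φ at each world:
  a (successors {a, b, d}): φ is true.
  b (successors {c}): φ is true.
  c (successors {e}): φ is true.
  d (successors {b, f}): φ is false.
  e (successors {a, b}): φ is true.
  f (successors {b, c, d, e}): φ is true.
For instance, at b:
  At b: ~([]q -> q) is false, q is true, so ~([]q -> q) -> q is true.
    At b: []q -> q is true, so ~([]q -> q) is false.
      At b: []q is true, q is true, so []q -> q is true.
Satisfying worlds: {a, b, c, e, f}

5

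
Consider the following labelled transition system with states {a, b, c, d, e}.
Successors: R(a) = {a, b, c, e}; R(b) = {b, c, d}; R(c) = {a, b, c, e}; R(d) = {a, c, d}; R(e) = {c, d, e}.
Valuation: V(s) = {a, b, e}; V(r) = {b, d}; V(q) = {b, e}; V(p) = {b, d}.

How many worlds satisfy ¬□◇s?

Let φ = ¬□◇s. Evaluate φ at each world:
  a (successors {a, b, c, e}): φ is false.
  b (successors {b, c, d}): φ is false.
  c (successors {a, b, c, e}): φ is false.
  d (successors {a, c, d}): φ is false.
  e (successors {c, d, e}): φ is false.
For instance, at b:
  At b: □◇s is true, so ¬□◇s is false.
    At b: □◇s requires ◇s at every successor {b, c, d}.
      At b: ◇s is true.
      At c: ◇s is true.
      At d: ◇s is true.
    So □◇s is true at b.
Satisfying worlds: none.

0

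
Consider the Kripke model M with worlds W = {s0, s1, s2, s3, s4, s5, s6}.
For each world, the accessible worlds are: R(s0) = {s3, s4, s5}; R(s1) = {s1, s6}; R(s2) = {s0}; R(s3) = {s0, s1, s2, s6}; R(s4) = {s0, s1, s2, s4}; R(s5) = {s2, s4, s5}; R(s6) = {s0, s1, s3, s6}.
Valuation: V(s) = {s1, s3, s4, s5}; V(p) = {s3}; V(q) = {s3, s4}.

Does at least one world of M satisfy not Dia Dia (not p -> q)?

No

Let φ = not Dia Dia (not p -> q). Evaluate φ at each world:
  s0 (successors {s3, s4, s5}): φ is false.
  s1 (successors {s1, s6}): φ is false.
  s2 (successors {s0}): φ is false.
  s3 (successors {s0, s1, s2, s6}): φ is false.
  s4 (successors {s0, s1, s2, s4}): φ is false.
  s5 (successors {s2, s4, s5}): φ is false.
  s6 (successors {s0, s1, s3, s6}): φ is false.
For instance, at s2:
  At s2: Dia Dia (not p -> q) is true, so not Dia Dia (not p -> q) is false.
    At s2: Dia Dia (not p -> q) requires Dia (not p -> q) at some successor in {s0}.
      Dia (not p -> q) holds at s0, so Dia Dia (not p -> q) is true at s2.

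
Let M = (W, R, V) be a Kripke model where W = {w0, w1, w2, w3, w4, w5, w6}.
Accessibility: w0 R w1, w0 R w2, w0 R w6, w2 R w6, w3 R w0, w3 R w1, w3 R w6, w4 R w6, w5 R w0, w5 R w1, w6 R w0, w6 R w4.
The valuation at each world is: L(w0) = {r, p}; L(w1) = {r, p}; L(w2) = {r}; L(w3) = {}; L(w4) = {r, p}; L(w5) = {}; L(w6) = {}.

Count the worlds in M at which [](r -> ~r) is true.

3

Let φ = [](r -> ~r). Evaluate φ at each world:
  w0 (successors {w1, w2, w6}): φ is false.
  w1 (successors ∅): φ is true.
  w2 (successors {w6}): φ is true.
  w3 (successors {w0, w1, w6}): φ is false.
  w4 (successors {w6}): φ is true.
  w5 (successors {w0, w1}): φ is false.
  w6 (successors {w0, w4}): φ is false.
For instance, at w2:
  At w2: [](r -> ~r) requires r -> ~r at every successor {w6}.
    At w6: r -> ~r is true.
  So [](r -> ~r) is true at w2.
Satisfying worlds: {w1, w2, w4}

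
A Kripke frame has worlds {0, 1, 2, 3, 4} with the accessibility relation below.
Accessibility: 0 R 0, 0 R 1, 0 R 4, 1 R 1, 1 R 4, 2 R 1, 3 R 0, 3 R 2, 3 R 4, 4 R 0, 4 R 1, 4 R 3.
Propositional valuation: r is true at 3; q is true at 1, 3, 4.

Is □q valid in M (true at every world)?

Let φ = □q. Evaluate φ at each world:
  0 (successors {0, 1, 4}): φ is false.
  1 (successors {1, 4}): φ is true.
  2 (successors {1}): φ is true.
  3 (successors {0, 2, 4}): φ is false.
  4 (successors {0, 1, 3}): φ is false.
Detail at 0 (counterexample):
  At 0: □q requires q at every successor {0, 1, 4}.
    q fails at 0, so □q is false at 0.

No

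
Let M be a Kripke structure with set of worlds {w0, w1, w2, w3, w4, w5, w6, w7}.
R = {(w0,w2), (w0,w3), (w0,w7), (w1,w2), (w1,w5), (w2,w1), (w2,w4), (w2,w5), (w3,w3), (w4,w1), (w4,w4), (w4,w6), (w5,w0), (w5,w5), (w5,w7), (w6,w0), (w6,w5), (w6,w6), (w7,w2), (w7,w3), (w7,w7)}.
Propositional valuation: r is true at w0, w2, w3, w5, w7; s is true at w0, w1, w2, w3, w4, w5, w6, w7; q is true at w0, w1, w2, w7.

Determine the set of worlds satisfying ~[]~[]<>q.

w0, w1, w2, w4, w5, w6, w7

Recall that []ψ holds at a world iff ψ holds at every accessible world, and <>ψ holds iff ψ holds at some accessible world.
Let φ = ~[]~[]<>q. Evaluate φ at each world:
  w0 (successors {w2, w3, w7}): φ is true.
  w1 (successors {w2, w5}): φ is true.
  w2 (successors {w1, w4, w5}): φ is true.
  w3 (successors {w3}): φ is false.
  w4 (successors {w1, w4, w6}): φ is true.
  w5 (successors {w0, w5, w7}): φ is true.
  w6 (successors {w0, w5, w6}): φ is true.
  w7 (successors {w2, w3, w7}): φ is true.
For instance, at w7:
  At w7: []~[]<>q is false, so ~[]~[]<>q is true.
    At w7: []~[]<>q requires ~[]<>q at every successor {w2, w3, w7}.
      ~[]<>q fails at w2, so []~[]<>q is false at w7.
Satisfying worlds: {w0, w1, w2, w4, w5, w6, w7}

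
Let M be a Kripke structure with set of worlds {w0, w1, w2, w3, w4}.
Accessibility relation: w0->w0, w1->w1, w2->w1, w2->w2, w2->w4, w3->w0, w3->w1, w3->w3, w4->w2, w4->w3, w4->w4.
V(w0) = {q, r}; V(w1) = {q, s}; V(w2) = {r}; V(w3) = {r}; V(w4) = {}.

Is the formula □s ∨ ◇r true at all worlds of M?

Yes

Let φ = □s ∨ ◇r. Evaluate φ at each world:
  w0 (successors {w0}): φ is true.
  w1 (successors {w1}): φ is true.
  w2 (successors {w1, w2, w4}): φ is true.
  w3 (successors {w0, w1, w3}): φ is true.
  w4 (successors {w2, w3, w4}): φ is true.
For instance, at w1:
  At w1: □s is true, ◇r is false, so □s ∨ ◇r is true.
    At w1: □s requires s at every successor {w1}.
      At w1: s is true.
    So □s is true at w1.
    At w1: ◇r requires r at some successor in {w1}.
      At w1: r is false.
    So ◇r is false at w1.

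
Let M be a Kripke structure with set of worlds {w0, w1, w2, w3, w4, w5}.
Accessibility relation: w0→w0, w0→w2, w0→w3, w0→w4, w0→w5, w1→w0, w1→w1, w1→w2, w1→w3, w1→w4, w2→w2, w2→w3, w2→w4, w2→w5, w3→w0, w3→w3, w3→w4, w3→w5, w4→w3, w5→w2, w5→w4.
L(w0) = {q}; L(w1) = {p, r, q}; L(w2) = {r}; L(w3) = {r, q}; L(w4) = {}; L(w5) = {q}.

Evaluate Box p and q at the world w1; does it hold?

No

At w1: Box p is false, q is true, so Box p and q is false.
  At w1: Box p requires p at every successor {w0, w1, w2, w3, w4}.
    p fails at w0, so Box p is false at w1.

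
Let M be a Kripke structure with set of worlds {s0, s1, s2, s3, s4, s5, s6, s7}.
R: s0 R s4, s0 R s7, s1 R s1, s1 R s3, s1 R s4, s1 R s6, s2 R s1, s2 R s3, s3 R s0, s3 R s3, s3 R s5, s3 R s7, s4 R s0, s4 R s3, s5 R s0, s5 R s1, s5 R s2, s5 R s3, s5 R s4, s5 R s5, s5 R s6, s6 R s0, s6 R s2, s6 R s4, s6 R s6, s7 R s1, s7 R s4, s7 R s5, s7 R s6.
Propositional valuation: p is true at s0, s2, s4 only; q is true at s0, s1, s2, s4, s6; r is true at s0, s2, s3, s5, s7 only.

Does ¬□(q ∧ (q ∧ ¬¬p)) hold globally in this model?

Yes

Recall that □ψ holds at a world iff ψ holds at every accessible world, and ◇ψ holds iff ψ holds at some accessible world.
Let φ = ¬□(q ∧ (q ∧ ¬¬p)). Evaluate φ at each world:
  s0 (successors {s4, s7}): φ is true.
  s1 (successors {s1, s3, s4, s6}): φ is true.
  s2 (successors {s1, s3}): φ is true.
  s3 (successors {s0, s3, s5, s7}): φ is true.
  s4 (successors {s0, s3}): φ is true.
  s5 (successors {s0, s1, s2, s3, s4, s5, s6}): φ is true.
  s6 (successors {s0, s2, s4, s6}): φ is true.
  s7 (successors {s1, s4, s5, s6}): φ is true.
For instance, at s3:
  At s3: □(q ∧ (q ∧ ¬¬p)) is false, so ¬□(q ∧ (q ∧ ¬¬p)) is true.
    At s3: □(q ∧ (q ∧ ¬¬p)) requires q ∧ (q ∧ ¬¬p) at every successor {s0, s3, s5, s7}.
      q ∧ (q ∧ ¬¬p) fails at s3, so □(q ∧ (q ∧ ¬¬p)) is false at s3.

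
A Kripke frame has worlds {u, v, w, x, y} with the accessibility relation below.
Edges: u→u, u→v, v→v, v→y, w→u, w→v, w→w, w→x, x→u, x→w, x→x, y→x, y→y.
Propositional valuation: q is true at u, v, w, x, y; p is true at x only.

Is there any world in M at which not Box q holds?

No

Let φ = not Box q. Evaluate φ at each world:
  u (successors {u, v}): φ is false.
  v (successors {v, y}): φ is false.
  w (successors {u, v, w, x}): φ is false.
  x (successors {u, w, x}): φ is false.
  y (successors {x, y}): φ is false.
For instance, at v:
  At v: Box q is true, so not Box q is false.
    At v: Box q requires q at every successor {v, y}.
      At v: q is true.
      At y: q is true.
    So Box q is true at v.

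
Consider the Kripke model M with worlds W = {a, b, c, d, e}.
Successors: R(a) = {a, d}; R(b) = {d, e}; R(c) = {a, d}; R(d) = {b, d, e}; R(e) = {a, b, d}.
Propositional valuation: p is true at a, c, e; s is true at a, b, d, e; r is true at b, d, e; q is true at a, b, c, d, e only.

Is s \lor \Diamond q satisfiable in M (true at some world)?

Yes

Recall that \Diamond ψ holds at a world iff ψ holds at some accessible world.
Let φ = s \lor \Diamond q. Evaluate φ at each world:
  a (successors {a, d}): φ is true.
  b (successors {d, e}): φ is true.
  c (successors {a, d}): φ is true.
  d (successors {b, d, e}): φ is true.
  e (successors {a, b, d}): φ is true.
Detail at a (witness):
  At a: s is true, \Diamond q is true, so s \lor \Diamond q is true.
    At a: \Diamond q requires q at some successor in {a, d}.
      q holds at a, so \Diamond q is true at a.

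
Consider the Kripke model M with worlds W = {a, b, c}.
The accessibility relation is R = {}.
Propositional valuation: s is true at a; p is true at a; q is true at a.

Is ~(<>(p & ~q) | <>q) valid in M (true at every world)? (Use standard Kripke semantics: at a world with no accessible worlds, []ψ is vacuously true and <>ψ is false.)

Recall that <>ψ holds at a world iff ψ holds at some accessible world.
Let φ = ~(<>(p & ~q) | <>q). Evaluate φ at each world:
  a (successors ∅): φ is true.
  b (successors ∅): φ is true.
  c (successors ∅): φ is true.
For instance, at a:
  At a: <>(p & ~q) | <>q is false, so ~(<>(p & ~q) | <>q) is true.
    At a: <>(p & ~q) is false, <>q is false, so <>(p & ~q) | <>q is false.
      At a: no accessible worlds, so <>(p & ~q) is false.
      At a: no accessible worlds, so <>q is false.

Yes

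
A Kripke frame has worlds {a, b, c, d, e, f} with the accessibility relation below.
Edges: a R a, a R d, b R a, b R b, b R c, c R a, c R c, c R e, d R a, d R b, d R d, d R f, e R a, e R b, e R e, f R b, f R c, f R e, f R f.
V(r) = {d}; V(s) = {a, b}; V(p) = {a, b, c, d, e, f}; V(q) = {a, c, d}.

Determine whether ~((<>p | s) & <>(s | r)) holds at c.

At c: (<>p | s) & <>(s | r) is true, so ~((<>p | s) & <>(s | r)) is false.
  At c: <>p | s is true, <>(s | r) is true, so (<>p | s) & <>(s | r) is true.
    At c: <>p is true, s is false, so <>p | s is true.
      At c: <>p requires p at some successor in {a, c, e}.
        p holds at a, so <>p is true at c.
    At c: <>(s | r) requires s | r at some successor in {a, c, e}.
      s | r holds at a, so <>(s | r) is true at c.

No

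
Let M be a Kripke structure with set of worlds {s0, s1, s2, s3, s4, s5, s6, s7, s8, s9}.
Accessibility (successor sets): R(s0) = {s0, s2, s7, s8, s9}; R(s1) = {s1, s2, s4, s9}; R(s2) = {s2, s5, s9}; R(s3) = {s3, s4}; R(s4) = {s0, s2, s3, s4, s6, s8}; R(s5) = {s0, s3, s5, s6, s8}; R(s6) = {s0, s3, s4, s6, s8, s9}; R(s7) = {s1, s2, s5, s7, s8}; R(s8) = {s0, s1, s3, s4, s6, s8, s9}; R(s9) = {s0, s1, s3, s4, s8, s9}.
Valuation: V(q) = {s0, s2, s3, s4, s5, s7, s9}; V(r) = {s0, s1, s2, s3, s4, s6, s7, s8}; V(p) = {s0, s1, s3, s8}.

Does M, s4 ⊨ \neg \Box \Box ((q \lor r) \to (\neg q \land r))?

At s4: \Box \Box ((q \lor r) \to (\neg q \land r)) is false, so \neg \Box \Box ((q \lor r) \to (\neg q \land r)) is true.
  At s4: \Box \Box ((q \lor r) \to (\neg q \land r)) requires \Box ((q \lor r) \to (\neg q \land r)) at every successor {s0, s2, s3, s4, s6, s8}.
    \Box ((q \lor r) \to (\neg q \land r)) fails at s0, so \Box \Box ((q \lor r) \to (\neg q \land r)) is false at s4.
      At s0: \Box ((q \lor r) \to (\neg q \land r)) requires (q \lor r) \to (\neg q \land r) at every successor {s0, s2, s7, s8, s9}.
        (q \lor r) \to (\neg q \land r) fails at s0, so \Box ((q \lor r) \to (\neg q \land r)) is false at s0.

Yes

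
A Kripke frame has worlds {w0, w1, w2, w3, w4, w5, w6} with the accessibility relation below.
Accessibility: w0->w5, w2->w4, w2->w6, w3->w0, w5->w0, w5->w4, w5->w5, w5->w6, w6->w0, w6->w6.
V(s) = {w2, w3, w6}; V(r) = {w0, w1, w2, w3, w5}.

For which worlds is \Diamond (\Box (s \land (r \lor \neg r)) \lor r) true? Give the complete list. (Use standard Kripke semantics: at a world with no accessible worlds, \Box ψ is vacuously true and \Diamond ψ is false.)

Let φ = \Diamond (\Box (s \land (r \lor \neg r)) \lor r). Evaluate φ at each world:
  w0 (successors {w5}): φ is true.
  w1 (successors ∅): φ is false.
  w2 (successors {w4, w6}): φ is true.
  w3 (successors {w0}): φ is true.
  w4 (successors ∅): φ is false.
  w5 (successors {w0, w4, w5, w6}): φ is true.
  w6 (successors {w0, w6}): φ is true.
For instance, at w2:
  At w2: \Diamond (\Box (s \land (r \lor \neg r)) \lor r) requires \Box (s \land (r \lor \neg r)) \lor r at some successor in {w4, w6}.
    \Box (s \land (r \lor \neg r)) \lor r holds at w4, so \Diamond (\Box (s \land (r \lor \neg r)) \lor r) is true at w2.
      At w4: \Box (s \land (r \lor \neg r)) is true, r is false, so \Box (s \land (r \lor \neg r)) \lor r is true.
Satisfying worlds: {w0, w2, w3, w5, w6}

w0, w2, w3, w5, w6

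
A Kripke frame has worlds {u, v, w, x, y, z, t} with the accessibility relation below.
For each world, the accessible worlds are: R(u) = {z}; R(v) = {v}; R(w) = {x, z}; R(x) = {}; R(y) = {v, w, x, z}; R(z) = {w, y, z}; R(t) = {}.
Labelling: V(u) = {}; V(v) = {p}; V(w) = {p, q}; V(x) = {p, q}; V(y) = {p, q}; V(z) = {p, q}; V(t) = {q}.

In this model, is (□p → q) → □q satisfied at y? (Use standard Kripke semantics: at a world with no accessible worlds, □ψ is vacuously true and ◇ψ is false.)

No

At y: □p → q is true, □q is false, so (□p → q) → □q is false.
  At y: □p is true, q is true, so □p → q is true.
    At y: □p requires p at every successor {v, w, x, z}.
      At v: p is true.
      At w: p is true.
      At x: p is true.
      At z: p is true.
    So □p is true at y.
  At y: □q requires q at every successor {v, w, x, z}.
    q fails at v, so □q is false at y.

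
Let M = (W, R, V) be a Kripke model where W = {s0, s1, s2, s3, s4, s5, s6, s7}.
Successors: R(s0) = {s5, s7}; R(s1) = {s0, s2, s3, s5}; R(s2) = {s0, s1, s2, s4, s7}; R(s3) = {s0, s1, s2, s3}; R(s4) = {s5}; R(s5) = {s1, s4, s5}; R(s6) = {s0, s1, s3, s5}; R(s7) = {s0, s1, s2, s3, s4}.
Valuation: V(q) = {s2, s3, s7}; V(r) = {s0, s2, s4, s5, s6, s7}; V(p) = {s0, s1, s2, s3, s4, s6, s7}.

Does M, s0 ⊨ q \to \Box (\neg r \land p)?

At s0: q is false, \Box (\neg r \land p) is false, so q \to \Box (\neg r \land p) is true.
  At s0: \Box (\neg r \land p) requires \neg r \land p at every successor {s5, s7}.
    \neg r \land p fails at s5, so \Box (\neg r \land p) is false at s0.

Yes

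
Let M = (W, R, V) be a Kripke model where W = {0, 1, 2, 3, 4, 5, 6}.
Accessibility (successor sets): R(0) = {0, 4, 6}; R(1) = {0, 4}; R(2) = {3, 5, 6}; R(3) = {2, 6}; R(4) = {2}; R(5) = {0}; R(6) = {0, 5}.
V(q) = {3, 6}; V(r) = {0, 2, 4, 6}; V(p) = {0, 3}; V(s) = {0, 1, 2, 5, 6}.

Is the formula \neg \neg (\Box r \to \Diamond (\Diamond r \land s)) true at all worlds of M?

Yes

Let φ = \neg \neg (\Box r \to \Diamond (\Diamond r \land s)). Evaluate φ at each world:
  0 (successors {0, 4, 6}): φ is true.
  1 (successors {0, 4}): φ is true.
  2 (successors {3, 5, 6}): φ is true.
  3 (successors {2, 6}): φ is true.
  4 (successors {2}): φ is true.
  5 (successors {0}): φ is true.
  6 (successors {0, 5}): φ is true.
For instance, at 5:
  At 5: \neg (\Box r \to \Diamond (\Diamond r \land s)) is false, so \neg \neg (\Box r \to \Diamond (\Diamond r \land s)) is true.
    At 5: \Box r \to \Diamond (\Diamond r \land s) is true, so \neg (\Box r \to \Diamond (\Diamond r \land s)) is false.
      At 5: \Box r is true, \Diamond (\Diamond r \land s) is true, so \Box r \to \Diamond (\Diamond r \land s) is true.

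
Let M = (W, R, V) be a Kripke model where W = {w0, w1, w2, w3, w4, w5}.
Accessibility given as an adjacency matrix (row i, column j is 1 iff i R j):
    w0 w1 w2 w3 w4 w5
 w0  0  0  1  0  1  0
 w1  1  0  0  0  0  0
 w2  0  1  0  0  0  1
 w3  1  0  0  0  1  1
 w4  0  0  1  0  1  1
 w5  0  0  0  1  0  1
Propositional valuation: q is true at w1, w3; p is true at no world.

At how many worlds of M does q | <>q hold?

4

Let φ = q | <>q. Evaluate φ at each world:
  w0 (successors {w2, w4}): φ is false.
  w1 (successors {w0}): φ is true.
  w2 (successors {w1, w5}): φ is true.
  w3 (successors {w0, w4, w5}): φ is true.
  w4 (successors {w2, w4, w5}): φ is false.
  w5 (successors {w3, w5}): φ is true.
For instance, at w5:
  At w5: q is false, <>q is true, so q | <>q is true.
    At w5: <>q requires q at some successor in {w3, w5}.
      q holds at w3, so <>q is true at w5.
Satisfying worlds: {w1, w2, w3, w5}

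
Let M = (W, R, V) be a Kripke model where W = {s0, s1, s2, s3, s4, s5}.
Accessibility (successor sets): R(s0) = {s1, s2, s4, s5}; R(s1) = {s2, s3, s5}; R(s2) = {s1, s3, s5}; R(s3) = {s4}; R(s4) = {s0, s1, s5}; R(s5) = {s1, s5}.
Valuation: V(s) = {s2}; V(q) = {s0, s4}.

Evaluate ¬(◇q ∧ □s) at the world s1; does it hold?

At s1: ◇q ∧ □s is false, so ¬(◇q ∧ □s) is true.
  At s1: ◇q is false, □s is false, so ◇q ∧ □s is false.
    At s1: ◇q requires q at some successor in {s2, s3, s5}.
      At s2: q is false.
      At s3: q is false.
      At s5: q is false.
    So ◇q is false at s1.
    At s1: □s requires s at every successor {s2, s3, s5}.
      s fails at s3, so □s is false at s1.

Yes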